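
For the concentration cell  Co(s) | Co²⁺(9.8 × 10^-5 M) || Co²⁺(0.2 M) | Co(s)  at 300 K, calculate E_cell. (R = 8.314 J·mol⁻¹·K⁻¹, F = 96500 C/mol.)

0.098 V

Both half-cells are Co²⁺/Co, so E°_cell = 0. The concentrated side is the cathode; the cell reaction moves Co²⁺ from high to low concentration with n = 2.
Q = [Co²⁺]_dilute/[Co²⁺]_conc = 9.8 × 10^-5/0.2 = 4.9 × 10^-4.
E = 0 − (RT/nF) ln Q = −((8.314×300)/(2×96500))(-7.621) = 0.0985 V.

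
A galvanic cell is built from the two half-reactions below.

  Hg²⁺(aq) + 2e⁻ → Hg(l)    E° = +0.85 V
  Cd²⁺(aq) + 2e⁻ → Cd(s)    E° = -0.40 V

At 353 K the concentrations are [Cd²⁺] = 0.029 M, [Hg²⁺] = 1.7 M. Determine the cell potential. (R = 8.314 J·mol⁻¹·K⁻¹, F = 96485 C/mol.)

The Hg²⁺/Hg couple has the higher reduction potential and acts as the cathode, so E°_cell = +0.85 − (-0.40) = 1.25 V.
Balancing electrons gives n = 2; the reaction quotient is Q = [Cd²⁺]/[Hg²⁺] = 0.0171.
E = E° − (RT/nF) ln Q = 1.25 − (8.314×353)/(2×96485) × (-4.071) = 1.250 + 0.062 = 1.312 V.

1.31 V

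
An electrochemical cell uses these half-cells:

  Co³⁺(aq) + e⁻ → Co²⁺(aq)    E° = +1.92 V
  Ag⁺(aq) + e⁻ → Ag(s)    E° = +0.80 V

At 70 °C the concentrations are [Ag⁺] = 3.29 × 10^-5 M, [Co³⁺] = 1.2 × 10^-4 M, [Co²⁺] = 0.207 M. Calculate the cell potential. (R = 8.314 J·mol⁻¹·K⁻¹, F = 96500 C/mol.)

The Co³⁺/Co²⁺ couple has the higher reduction potential and acts as the cathode, so E°_cell = +1.92 − (+0.80) = 1.12 V.
Balancing electrons gives n = 1; the reaction quotient is Q = [Ag⁺]·[Co²⁺]/[Co³⁺] = 0.0568.
E = E° − (RT/nF) ln Q = 1.12 − (8.314×343)/(1×96500) × (-2.869) = 1.120 + 0.085 = 1.205 V.

1.20 V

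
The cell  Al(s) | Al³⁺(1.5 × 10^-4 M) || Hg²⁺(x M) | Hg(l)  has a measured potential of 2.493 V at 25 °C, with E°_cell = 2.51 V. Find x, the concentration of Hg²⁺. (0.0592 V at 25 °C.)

From the Nernst equation, log Q = n(E° − E)/0.0592 = 6(2.51 − 2.493)/0.0592 = 1.723, so Q = 52.8.
With Q = [Al³⁺]^2/[Hg²⁺]^3 and the known concentrations, [Hg²⁺]^3 in the denominator gives [Hg²⁺] = 7.5 × 10^-4 M.

7.5 × 10^-4 M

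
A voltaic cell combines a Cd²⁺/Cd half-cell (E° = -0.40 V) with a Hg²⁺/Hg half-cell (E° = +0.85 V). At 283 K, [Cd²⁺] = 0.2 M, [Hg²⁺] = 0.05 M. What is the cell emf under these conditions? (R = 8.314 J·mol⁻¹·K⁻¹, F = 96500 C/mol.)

The Hg²⁺/Hg couple has the higher reduction potential and acts as the cathode, so E°_cell = +0.85 − (-0.40) = 1.25 V.
Balancing electrons gives n = 2; the reaction quotient is Q = [Cd²⁺]/[Hg²⁺] = 4.00.
E = E° − (RT/nF) ln Q = 1.25 − (8.314×283)/(2×96500) × (1.386) = 1.250 − 0.017 = 1.233 V.

1.23 V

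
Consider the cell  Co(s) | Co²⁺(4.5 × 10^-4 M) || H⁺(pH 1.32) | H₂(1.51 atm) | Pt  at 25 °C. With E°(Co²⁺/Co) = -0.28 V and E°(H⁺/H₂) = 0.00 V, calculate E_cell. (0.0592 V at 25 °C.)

The hydrogen couple is the cathode, so E°_cell = 0.28 V; n = 2.
[H⁺] = 10^(−1.32) = 0.048 M, and Q = [Co²⁺]·P(H₂) / [H⁺]^2 = 0.297.
E = E° − (0.0592/2) log Q = 0.28 − (0.0592/2)(-0.528) = 0.296 V.

0.30 V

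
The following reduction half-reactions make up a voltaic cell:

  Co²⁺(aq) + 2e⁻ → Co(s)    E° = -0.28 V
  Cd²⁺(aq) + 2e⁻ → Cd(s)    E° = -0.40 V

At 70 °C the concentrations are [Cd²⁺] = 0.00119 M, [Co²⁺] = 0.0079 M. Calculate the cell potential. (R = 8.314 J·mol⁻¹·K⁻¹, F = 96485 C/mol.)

The Co²⁺/Co couple has the higher reduction potential and acts as the cathode, so E°_cell = -0.28 − (-0.40) = 0.12 V.
Balancing electrons gives n = 2; the reaction quotient is Q = [Cd²⁺]/[Co²⁺] = 0.151.
E = E° − (RT/nF) ln Q = 0.12 − (8.314×343)/(2×96485) × (-1.893) = 0.120 + 0.028 = 0.148 V.

0.148 V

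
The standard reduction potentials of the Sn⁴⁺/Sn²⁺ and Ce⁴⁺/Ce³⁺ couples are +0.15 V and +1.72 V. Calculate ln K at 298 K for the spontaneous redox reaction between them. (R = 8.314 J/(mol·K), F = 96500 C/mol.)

ln K = 122.3

E°_cell = +1.72 − (+0.15) = 1.57 V, with n = 2 electrons transferred.
At equilibrium E = 0, so the Nernst equation gives ln K = nFE°/RT = (2)(96500)(1.57)/((8.314)(298)) = 122.30.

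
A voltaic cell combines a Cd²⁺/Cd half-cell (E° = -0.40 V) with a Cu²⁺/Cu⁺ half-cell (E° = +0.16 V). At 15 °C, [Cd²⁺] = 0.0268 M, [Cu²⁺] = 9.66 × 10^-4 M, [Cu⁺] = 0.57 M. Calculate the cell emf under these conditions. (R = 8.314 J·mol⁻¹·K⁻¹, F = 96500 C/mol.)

0.447 V

The Cu²⁺/Cu⁺ couple has the higher reduction potential and acts as the cathode, so E°_cell = +0.16 − (-0.40) = 0.56 V.
Balancing electrons gives n = 2; the reaction quotient is Q = [Cd²⁺]·[Cu⁺]^2/[Cu²⁺]^2 = 9330.
E = E° − (RT/nF) ln Q = 0.56 − (8.314×288)/(2×96500) × (9.141) = 0.560 − 0.113 = 0.447 V.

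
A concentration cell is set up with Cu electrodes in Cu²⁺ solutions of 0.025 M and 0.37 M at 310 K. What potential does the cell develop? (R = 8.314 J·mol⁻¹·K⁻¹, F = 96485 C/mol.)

0.036 V

Both half-cells are Cu²⁺/Cu, so E°_cell = 0. The concentrated side is the cathode; the cell reaction moves Cu²⁺ from high to low concentration with n = 2.
Q = [Cu²⁺]_dilute/[Cu²⁺]_conc = 0.025/0.37 = 0.0676.
E = 0 − (RT/nF) ln Q = −((8.314×310)/(2×96485))(-2.695) = 0.0360 V.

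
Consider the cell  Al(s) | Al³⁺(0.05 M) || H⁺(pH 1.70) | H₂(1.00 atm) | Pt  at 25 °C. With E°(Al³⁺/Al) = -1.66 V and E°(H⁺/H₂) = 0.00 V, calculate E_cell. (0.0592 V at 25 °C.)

The hydrogen couple is the cathode, so E°_cell = 1.66 V; n = 6.
[H⁺] = 10^(−1.70) = 0.020 M, and Q = [Al³⁺]^2·P(H₂)^3 / [H⁺]^6 = 3.96 × 10^7.
E = E° − (0.0592/6) log Q = 1.66 − (0.0592/6)(7.598) = 1.585 V.

1.59 V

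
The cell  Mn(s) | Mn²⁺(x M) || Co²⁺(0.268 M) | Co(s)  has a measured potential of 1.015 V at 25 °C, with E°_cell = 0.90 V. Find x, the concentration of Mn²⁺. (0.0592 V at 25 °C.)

From the Nernst equation, log Q = n(E° − E)/0.0592 = 2(0.90 − 1.015)/0.0592 = -3.885, so Q = 1.3 × 10^-4.
With Q = [Mn²⁺]/[Co²⁺] and the known concentrations, [Mn²⁺] in the numerator gives [Mn²⁺] = 3.5 × 10^-5 M.

3.5 × 10^-5 M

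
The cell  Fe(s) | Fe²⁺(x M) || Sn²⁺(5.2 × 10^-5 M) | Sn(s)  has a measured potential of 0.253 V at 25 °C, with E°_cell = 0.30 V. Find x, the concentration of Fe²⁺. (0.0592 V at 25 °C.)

From the Nernst equation, log Q = n(E° − E)/0.0592 = 2(0.30 − 0.253)/0.0592 = 1.588, so Q = 38.7.
With Q = [Fe²⁺]/[Sn²⁺] and the known concentrations, [Fe²⁺] in the numerator gives [Fe²⁺] = 0.002 M.

0.002 M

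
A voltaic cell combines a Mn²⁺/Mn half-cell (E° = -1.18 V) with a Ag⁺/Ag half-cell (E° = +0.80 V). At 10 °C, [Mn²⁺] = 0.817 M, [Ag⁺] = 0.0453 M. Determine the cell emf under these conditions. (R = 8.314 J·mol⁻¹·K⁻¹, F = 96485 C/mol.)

1.91 V

The Ag⁺/Ag couple has the higher reduction potential and acts as the cathode, so E°_cell = +0.80 − (-1.18) = 1.98 V.
Balancing electrons gives n = 2; the reaction quotient is Q = [Mn²⁺]/[Ag⁺]^2 = 398.
E = E° − (RT/nF) ln Q = 1.98 − (8.314×283)/(2×96485) × (5.987) = 1.980 − 0.073 = 1.907 V.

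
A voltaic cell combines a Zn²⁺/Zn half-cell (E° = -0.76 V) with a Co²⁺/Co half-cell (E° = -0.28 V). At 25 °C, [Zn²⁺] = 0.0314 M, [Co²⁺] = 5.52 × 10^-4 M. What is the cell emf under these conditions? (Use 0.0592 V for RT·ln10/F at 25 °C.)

0.428 V

The Co²⁺/Co couple has the higher reduction potential and acts as the cathode, so E°_cell = -0.28 − (-0.76) = 0.48 V.
Balancing electrons gives n = 2; the reaction quotient is Q = [Zn²⁺]/[Co²⁺] = 56.9.
At 25 °C, E = E° − (0.0592/n) log Q = 0.48 − (0.0592/2)(1.755) = 0.480 − 0.052 = 0.428 V.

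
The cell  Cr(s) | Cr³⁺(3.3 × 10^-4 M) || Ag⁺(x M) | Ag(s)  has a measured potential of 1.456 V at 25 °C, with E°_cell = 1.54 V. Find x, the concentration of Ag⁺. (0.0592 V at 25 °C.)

From the Nernst equation, log Q = n(E° − E)/0.0592 = 3(1.54 − 1.456)/0.0592 = 4.257, so Q = 1.81 × 10^4.
With Q = [Cr³⁺]/[Ag⁺]^3 and the known concentrations, [Ag⁺]^3 in the denominator gives [Ag⁺] = 0.0026 M.

0.0026 M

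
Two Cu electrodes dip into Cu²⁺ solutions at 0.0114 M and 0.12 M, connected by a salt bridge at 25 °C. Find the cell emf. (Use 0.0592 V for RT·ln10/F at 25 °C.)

Both half-cells are Cu²⁺/Cu, so E°_cell = 0. The concentrated side is the cathode; the cell reaction moves Cu²⁺ from high to low concentration with n = 2.
Q = [Cu²⁺]_dilute/[Cu²⁺]_conc = 0.0114/0.12 = 0.0950.
E = 0 − (0.0592/2) log Q = −(0.0592/2)(-1.022) = 0.0303 V.

0.030 V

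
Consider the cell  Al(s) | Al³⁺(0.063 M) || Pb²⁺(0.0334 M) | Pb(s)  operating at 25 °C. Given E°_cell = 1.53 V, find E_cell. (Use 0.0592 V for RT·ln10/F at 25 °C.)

1.51 V

Balancing electrons gives n = 6; the reaction quotient is Q = [Al³⁺]^2/[Pb²⁺]^3 = 107.
At 25 °C, E = E° − (0.0592/n) log Q = 1.53 − (0.0592/6)(2.027) = 1.530 − 0.020 = 1.510 V.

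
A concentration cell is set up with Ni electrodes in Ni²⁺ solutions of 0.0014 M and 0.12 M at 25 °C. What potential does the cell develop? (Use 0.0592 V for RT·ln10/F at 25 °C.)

Both half-cells are Ni²⁺/Ni, so E°_cell = 0. The concentrated side is the cathode; the cell reaction moves Ni²⁺ from high to low concentration with n = 2.
Q = [Ni²⁺]_dilute/[Ni²⁺]_conc = 0.0014/0.12 = 0.0117.
E = 0 − (0.0592/2) log Q = −(0.0592/2)(-1.933) = 0.0572 V.

0.057 V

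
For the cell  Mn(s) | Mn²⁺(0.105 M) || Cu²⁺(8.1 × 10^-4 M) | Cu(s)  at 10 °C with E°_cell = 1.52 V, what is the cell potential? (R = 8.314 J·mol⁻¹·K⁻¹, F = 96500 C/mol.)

Balancing electrons gives n = 2; the reaction quotient is Q = [Mn²⁺]/[Cu²⁺] = 130.
E = E° − (RT/nF) ln Q = 1.52 − (8.314×283)/(2×96500) × (4.865) = 1.520 − 0.059 = 1.461 V.

1.46 V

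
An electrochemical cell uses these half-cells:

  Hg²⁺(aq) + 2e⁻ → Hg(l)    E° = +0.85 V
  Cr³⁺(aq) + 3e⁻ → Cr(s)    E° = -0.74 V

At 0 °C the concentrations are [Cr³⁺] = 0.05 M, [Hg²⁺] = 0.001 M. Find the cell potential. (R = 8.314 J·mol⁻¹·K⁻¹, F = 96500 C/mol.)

The Hg²⁺/Hg couple has the higher reduction potential and acts as the cathode, so E°_cell = +0.85 − (-0.74) = 1.59 V.
Balancing electrons gives n = 6; the reaction quotient is Q = [Cr³⁺]^2/[Hg²⁺]^3 = 2.5 × 10^6.
E = E° − (RT/nF) ln Q = 1.59 − (8.314×273)/(6×96500) × (14.732) = 1.590 − 0.058 = 1.532 V.

1.53 V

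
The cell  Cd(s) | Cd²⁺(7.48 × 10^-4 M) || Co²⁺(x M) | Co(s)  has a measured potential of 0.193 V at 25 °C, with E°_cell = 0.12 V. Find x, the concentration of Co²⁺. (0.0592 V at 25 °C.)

0.22 M

From the Nernst equation, log Q = n(E° − E)/0.0592 = 2(0.12 − 0.193)/0.0592 = -2.466, so Q = 0.00342.
With Q = [Cd²⁺]/[Co²⁺] and the known concentrations, [Co²⁺] in the denominator gives [Co²⁺] = 0.22 M.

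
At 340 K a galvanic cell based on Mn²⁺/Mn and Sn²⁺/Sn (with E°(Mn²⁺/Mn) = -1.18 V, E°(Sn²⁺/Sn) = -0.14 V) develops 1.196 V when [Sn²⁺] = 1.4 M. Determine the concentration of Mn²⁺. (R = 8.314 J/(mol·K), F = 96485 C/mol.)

3.3 × 10^-5 M

From the Nernst equation, ln Q = nF(E° − E)/RT = 2×96485×(1.04 − 1.196)/(8.314×340) = -10.649, so Q = 2.37 × 10^-5.
With Q = [Mn²⁺]/[Sn²⁺] and the known concentrations, [Mn²⁺] in the numerator gives [Mn²⁺] = 3.3 × 10^-5 M.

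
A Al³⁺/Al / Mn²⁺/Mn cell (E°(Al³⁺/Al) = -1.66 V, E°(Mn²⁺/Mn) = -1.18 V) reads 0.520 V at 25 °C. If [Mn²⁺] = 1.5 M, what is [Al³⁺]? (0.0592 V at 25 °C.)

From the Nernst equation, log Q = n(E° − E)/0.0592 = 6(0.48 − 0.520)/0.0592 = -4.054, so Q = 8.83 × 10^-5.
With Q = [Al³⁺]^2/[Mn²⁺]^3 and the known concentrations, [Al³⁺]^2 in the numerator gives [Al³⁺] = 0.017 M.

0.017 M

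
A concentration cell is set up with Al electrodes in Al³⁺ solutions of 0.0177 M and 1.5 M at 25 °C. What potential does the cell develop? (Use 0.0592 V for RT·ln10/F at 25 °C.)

Both half-cells are Al³⁺/Al, so E°_cell = 0. The concentrated side is the cathode; the cell reaction moves Al³⁺ from high to low concentration with n = 3.
Q = [Al³⁺]_dilute/[Al³⁺]_conc = 0.0177/1.5 = 0.0118.
E = 0 − (0.0592/3) log Q = −(0.0592/3)(-1.928) = 0.0380 V.

0.038 V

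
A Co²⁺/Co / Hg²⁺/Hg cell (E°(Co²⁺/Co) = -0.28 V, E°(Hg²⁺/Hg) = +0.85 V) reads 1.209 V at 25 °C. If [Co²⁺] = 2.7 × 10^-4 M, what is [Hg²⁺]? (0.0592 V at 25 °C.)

0.13 M

From the Nernst equation, log Q = n(E° − E)/0.0592 = 2(1.13 − 1.209)/0.0592 = -2.669, so Q = 0.00214.
With Q = [Co²⁺]/[Hg²⁺] and the known concentrations, [Hg²⁺] in the denominator gives [Hg²⁺] = 0.13 M.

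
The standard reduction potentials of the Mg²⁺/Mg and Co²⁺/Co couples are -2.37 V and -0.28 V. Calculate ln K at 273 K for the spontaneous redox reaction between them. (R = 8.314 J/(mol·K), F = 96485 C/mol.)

E°_cell = -0.28 − (-2.37) = 2.09 V, with n = 2 electrons transferred.
At equilibrium E = 0, so the Nernst equation gives ln K = nFE°/RT = (2)(96485)(2.09)/((8.314)(273)) = 177.69.

ln K = 177.7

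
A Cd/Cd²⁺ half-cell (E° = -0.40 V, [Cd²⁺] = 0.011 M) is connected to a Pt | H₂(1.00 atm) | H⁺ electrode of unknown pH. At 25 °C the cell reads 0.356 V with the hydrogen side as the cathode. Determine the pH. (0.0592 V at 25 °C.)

pH = 1.72

E°_cell = 0.40 V and n = 2.
log Q = n(E° − E)/0.0592 = 2×(0.40 − 0.356)/0.0592 = 1.486.
With Q = [Cd²⁺]·P(H₂) / [H⁺]^2, solving for [H⁺] gives log[H⁺] = -1.723, so pH = 1.72.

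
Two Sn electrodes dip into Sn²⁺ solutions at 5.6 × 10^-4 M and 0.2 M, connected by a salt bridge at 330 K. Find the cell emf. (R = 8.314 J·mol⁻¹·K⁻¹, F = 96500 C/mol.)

Both half-cells are Sn²⁺/Sn, so E°_cell = 0. The concentrated side is the cathode; the cell reaction moves Sn²⁺ from high to low concentration with n = 2.
Q = [Sn²⁺]_dilute/[Sn²⁺]_conc = 5.6 × 10^-4/0.2 = 0.00280.
E = 0 − (RT/nF) ln Q = −((8.314×330)/(2×96500))(-5.878) = 0.0836 V.

0.084 V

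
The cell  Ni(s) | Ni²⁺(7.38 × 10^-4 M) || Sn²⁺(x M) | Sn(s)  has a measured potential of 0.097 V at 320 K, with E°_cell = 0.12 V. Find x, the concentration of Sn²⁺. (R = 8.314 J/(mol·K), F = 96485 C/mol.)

From the Nernst equation, ln Q = nF(E° − E)/RT = 2×96485×(0.12 − 0.097)/(8.314×320) = 1.668, so Q = 5.30.
With Q = [Ni²⁺]/[Sn²⁺] and the known concentrations, [Sn²⁺] in the denominator gives [Sn²⁺] = 1.4 × 10^-4 M.

1.4 × 10^-4 M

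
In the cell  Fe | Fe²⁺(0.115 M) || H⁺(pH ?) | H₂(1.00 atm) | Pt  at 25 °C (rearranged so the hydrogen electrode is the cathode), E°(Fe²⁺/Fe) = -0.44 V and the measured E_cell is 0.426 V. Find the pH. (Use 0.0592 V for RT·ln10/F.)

E°_cell = 0.44 V and n = 2.
log Q = n(E° − E)/0.0592 = 2×(0.44 − 0.426)/0.0592 = 0.473.
With Q = [Fe²⁺]·P(H₂) / [H⁺]^2, solving for [H⁺] gives log[H⁺] = -0.706, so pH = 0.71.

pH = 0.71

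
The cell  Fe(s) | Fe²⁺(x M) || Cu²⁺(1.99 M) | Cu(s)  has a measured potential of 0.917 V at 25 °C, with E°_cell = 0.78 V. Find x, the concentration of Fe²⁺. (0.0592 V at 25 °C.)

4.7 × 10^-5 M

From the Nernst equation, log Q = n(E° − E)/0.0592 = 2(0.78 − 0.917)/0.0592 = -4.628, so Q = 2.35 × 10^-5.
With Q = [Fe²⁺]/[Cu²⁺] and the known concentrations, [Fe²⁺] in the numerator gives [Fe²⁺] = 4.7 × 10^-5 M.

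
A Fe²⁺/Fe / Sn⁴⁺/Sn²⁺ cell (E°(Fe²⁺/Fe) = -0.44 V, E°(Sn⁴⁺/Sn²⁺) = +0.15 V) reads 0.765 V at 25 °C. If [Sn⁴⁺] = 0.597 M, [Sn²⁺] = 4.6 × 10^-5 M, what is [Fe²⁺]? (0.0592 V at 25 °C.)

From the Nernst equation, log Q = n(E° − E)/0.0592 = 2(0.59 − 0.765)/0.0592 = -5.912, so Q = 1.22 × 10^-6.
With Q = [Fe²⁺]·[Sn²⁺]/[Sn⁴⁺] and the known concentrations, [Fe²⁺] in the numerator gives [Fe²⁺] = 0.016 M.

0.016 M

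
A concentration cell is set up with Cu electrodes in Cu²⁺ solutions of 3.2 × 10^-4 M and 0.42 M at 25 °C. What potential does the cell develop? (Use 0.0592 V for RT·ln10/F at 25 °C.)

0.092 V

Both half-cells are Cu²⁺/Cu, so E°_cell = 0. The concentrated side is the cathode; the cell reaction moves Cu²⁺ from high to low concentration with n = 2.
Q = [Cu²⁺]_dilute/[Cu²⁺]_conc = 3.2 × 10^-4/0.42 = 7.62 × 10^-4.
E = 0 − (0.0592/2) log Q = −(0.0592/2)(-3.118) = 0.0923 V.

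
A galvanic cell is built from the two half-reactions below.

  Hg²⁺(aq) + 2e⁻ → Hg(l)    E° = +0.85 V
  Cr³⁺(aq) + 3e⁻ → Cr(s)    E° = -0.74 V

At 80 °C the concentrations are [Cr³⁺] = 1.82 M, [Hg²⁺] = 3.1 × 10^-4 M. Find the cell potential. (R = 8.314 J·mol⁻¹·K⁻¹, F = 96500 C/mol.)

1.46 V

The Hg²⁺/Hg couple has the higher reduction potential and acts as the cathode, so E°_cell = +0.85 − (-0.74) = 1.59 V.
Balancing electrons gives n = 6; the reaction quotient is Q = [Cr³⁺]^2/[Hg²⁺]^3 = 1.11 × 10^11.
E = E° − (RT/nF) ln Q = 1.59 − (8.314×353)/(6×96500) × (25.434) = 1.590 − 0.129 = 1.461 V.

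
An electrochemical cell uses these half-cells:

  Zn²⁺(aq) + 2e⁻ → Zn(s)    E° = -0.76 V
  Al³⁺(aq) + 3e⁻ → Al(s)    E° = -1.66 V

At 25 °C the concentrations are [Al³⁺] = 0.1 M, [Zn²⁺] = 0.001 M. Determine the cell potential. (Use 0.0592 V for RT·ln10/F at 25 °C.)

The Zn²⁺/Zn couple has the higher reduction potential and acts as the cathode, so E°_cell = -0.76 − (-1.66) = 0.90 V.
Balancing electrons gives n = 6; the reaction quotient is Q = [Al³⁺]^2/[Zn²⁺]^3 = 1 × 10^7.
At 25 °C, E = E° − (0.0592/n) log Q = 0.90 − (0.0592/6)(7.000) = 0.900 − 0.069 = 0.831 V.

0.831 V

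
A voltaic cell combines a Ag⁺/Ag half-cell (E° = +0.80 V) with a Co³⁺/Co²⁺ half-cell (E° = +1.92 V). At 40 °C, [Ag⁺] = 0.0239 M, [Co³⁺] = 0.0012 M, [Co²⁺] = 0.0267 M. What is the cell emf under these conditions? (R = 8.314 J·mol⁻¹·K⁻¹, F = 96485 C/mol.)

The Co³⁺/Co²⁺ couple has the higher reduction potential and acts as the cathode, so E°_cell = +1.92 − (+0.80) = 1.12 V.
Balancing electrons gives n = 1; the reaction quotient is Q = [Ag⁺]·[Co²⁺]/[Co³⁺] = 0.532.
E = E° − (RT/nF) ln Q = 1.12 − (8.314×313)/(1×96485) × (-0.632) = 1.120 + 0.017 = 1.137 V.

1.14 V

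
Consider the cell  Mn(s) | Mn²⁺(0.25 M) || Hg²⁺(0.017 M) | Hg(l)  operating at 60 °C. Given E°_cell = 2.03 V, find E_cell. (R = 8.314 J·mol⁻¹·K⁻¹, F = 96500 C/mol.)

Balancing electrons gives n = 2; the reaction quotient is Q = [Mn²⁺]/[Hg²⁺] = 14.7.
E = E° − (RT/nF) ln Q = 2.03 − (8.314×333)/(2×96500) × (2.688) = 2.030 − 0.039 = 1.991 V.

1.99 V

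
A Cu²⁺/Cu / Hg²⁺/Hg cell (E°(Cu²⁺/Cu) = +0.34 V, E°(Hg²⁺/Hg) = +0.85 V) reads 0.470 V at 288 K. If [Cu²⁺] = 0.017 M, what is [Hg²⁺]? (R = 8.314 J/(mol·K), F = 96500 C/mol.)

From the Nernst equation, ln Q = nF(E° − E)/RT = 2×96500×(0.51 − 0.470)/(8.314×288) = 3.224, so Q = 25.1.
With Q = [Cu²⁺]/[Hg²⁺] and the known concentrations, [Hg²⁺] in the denominator gives [Hg²⁺] = 6.8 × 10^-4 M.

6.8 × 10^-4 M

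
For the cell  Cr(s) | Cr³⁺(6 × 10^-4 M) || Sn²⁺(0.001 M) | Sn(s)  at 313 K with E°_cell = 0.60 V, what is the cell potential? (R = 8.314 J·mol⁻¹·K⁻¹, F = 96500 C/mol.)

Balancing electrons gives n = 6; the reaction quotient is Q = [Cr³⁺]^2/[Sn²⁺]^3 = 360.
E = E° − (RT/nF) ln Q = 0.60 − (8.314×313)/(6×96500) × (5.886) = 0.600 − 0.026 = 0.574 V.

0.574 V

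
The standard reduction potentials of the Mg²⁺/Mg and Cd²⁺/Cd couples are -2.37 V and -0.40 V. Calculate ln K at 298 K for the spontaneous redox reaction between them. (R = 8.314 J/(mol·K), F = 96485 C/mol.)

ln K = 153.4

E°_cell = -0.40 − (-2.37) = 1.97 V, with n = 2 electrons transferred.
At equilibrium E = 0, so the Nernst equation gives ln K = nFE°/RT = (2)(96485)(1.97)/((8.314)(298)) = 153.44.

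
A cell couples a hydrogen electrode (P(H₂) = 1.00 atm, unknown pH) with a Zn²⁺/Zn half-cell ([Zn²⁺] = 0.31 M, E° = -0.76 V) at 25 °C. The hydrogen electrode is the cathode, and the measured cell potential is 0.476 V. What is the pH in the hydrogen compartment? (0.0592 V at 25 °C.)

E°_cell = 0.76 V and n = 2.
log Q = n(E° − E)/0.0592 = 2×(0.76 − 0.476)/0.0592 = 9.595.
With Q = [Zn²⁺]·P(H₂) / [H⁺]^2, solving for [H⁺] gives log[H⁺] = -5.052, so pH = 5.05.

pH = 5.05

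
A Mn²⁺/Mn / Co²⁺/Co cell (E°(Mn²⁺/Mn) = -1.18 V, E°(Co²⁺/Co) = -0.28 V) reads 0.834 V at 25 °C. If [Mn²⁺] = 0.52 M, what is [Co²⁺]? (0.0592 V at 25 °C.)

0.0031 M

From the Nernst equation, log Q = n(E° − E)/0.0592 = 2(0.90 − 0.834)/0.0592 = 2.230, so Q = 170.
With Q = [Mn²⁺]/[Co²⁺] and the known concentrations, [Co²⁺] in the denominator gives [Co²⁺] = 0.0031 M.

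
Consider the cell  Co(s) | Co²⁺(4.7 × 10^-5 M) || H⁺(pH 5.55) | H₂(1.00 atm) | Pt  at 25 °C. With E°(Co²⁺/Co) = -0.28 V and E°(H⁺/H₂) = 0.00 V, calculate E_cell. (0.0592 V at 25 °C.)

0.080 V

The hydrogen couple is the cathode, so E°_cell = 0.28 V; n = 2.
[H⁺] = 10^(−5.55) = 2.8 × 10^-6 M, and Q = [Co²⁺]·P(H₂) / [H⁺]^2 = 5.92 × 10^6.
E = E° − (0.0592/2) log Q = 0.28 − (0.0592/2)(6.772) = 0.080 V.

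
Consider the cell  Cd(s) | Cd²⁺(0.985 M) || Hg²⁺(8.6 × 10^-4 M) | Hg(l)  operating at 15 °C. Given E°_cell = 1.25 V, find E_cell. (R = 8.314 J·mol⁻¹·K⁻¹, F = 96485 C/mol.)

Balancing electrons gives n = 2; the reaction quotient is Q = [Cd²⁺]/[Hg²⁺] = 1150.
E = E° − (RT/nF) ln Q = 1.25 − (8.314×288)/(2×96485) × (7.043) = 1.250 − 0.087 = 1.163 V.

1.16 V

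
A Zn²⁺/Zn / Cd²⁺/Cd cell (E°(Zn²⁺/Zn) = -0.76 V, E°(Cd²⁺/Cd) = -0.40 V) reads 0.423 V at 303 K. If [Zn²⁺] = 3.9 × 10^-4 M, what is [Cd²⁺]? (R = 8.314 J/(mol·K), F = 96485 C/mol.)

From the Nernst equation, ln Q = nF(E° − E)/RT = 2×96485×(0.36 − 0.423)/(8.314×303) = -4.826, so Q = 0.00802.
With Q = [Zn²⁺]/[Cd²⁺] and the known concentrations, [Cd²⁺] in the denominator gives [Cd²⁺] = 0.049 M.

0.049 M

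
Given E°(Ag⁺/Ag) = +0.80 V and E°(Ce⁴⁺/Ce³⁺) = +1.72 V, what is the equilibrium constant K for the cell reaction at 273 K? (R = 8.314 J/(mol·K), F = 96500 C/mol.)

9.7 × 10^16

E°_cell = +1.72 − (+0.80) = 0.92 V, with n = 1 electron transferred.
At equilibrium E = 0, so the Nernst equation gives ln K = nFE°/RT = (1)(96500)(0.92)/((8.314)(273)) = 39.11.
K = e^39.11 = 9.7 × 10^16.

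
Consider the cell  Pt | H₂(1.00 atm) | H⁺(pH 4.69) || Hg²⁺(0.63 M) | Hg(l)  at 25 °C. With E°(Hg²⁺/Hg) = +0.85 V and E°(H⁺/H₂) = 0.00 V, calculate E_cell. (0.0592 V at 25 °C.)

1.12 V

The Hg²⁺/Hg couple is the cathode, so E°_cell = 0.85 V; n = 2.
[H⁺] = 10^(−4.69) = 2 × 10^-5 M, and Q = [H⁺]^2 / ([Hg²⁺]·P(H₂)) = 6.62 × 10^-10.
E = E° − (0.0592/2) log Q = 0.85 − (0.0592/2)(-9.179) = 1.122 V.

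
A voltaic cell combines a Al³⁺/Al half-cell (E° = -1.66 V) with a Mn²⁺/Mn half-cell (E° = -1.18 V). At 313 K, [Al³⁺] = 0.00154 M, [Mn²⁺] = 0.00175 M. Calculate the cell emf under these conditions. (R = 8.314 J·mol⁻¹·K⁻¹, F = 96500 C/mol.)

The Mn²⁺/Mn couple has the higher reduction potential and acts as the cathode, so E°_cell = -1.18 − (-1.66) = 0.48 V.
Balancing electrons gives n = 6; the reaction quotient is Q = [Al³⁺]^2/[Mn²⁺]^3 = 443.
E = E° − (RT/nF) ln Q = 0.48 − (8.314×313)/(6×96500) × (6.092) = 0.480 − 0.027 = 0.453 V.

0.453 V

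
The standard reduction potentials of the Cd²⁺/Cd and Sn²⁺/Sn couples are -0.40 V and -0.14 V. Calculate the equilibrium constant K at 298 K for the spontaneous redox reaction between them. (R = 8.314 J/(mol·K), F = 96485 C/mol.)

6.2 × 10^8

E°_cell = -0.14 − (-0.40) = 0.26 V, with n = 2 electrons transferred.
At equilibrium E = 0, so the Nernst equation gives ln K = nFE°/RT = (2)(96485)(0.26)/((8.314)(298)) = 20.25.
K = e^20.25 = 6.2 × 10^8.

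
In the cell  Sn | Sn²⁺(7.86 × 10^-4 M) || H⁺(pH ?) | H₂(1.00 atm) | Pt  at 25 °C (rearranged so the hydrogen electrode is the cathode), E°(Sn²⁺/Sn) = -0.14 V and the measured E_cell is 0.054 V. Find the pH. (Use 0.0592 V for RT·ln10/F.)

pH = 3.00

E°_cell = 0.14 V and n = 2.
log Q = n(E° − E)/0.0592 = 2×(0.14 − 0.054)/0.0592 = 2.905.
With Q = [Sn²⁺]·P(H₂) / [H⁺]^2, solving for [H⁺] gives log[H⁺] = -3.005, so pH = 3.00.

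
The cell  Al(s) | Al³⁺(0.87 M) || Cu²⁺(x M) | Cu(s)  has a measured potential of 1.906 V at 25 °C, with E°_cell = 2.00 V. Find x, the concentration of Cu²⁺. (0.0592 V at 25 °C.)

From the Nernst equation, log Q = n(E° − E)/0.0592 = 6(2.00 − 1.906)/0.0592 = 9.527, so Q = 3.37 × 10^9.
With Q = [Al³⁺]^2/[Cu²⁺]^3 and the known concentrations, [Cu²⁺]^3 in the denominator gives [Cu²⁺] = 6.1 × 10^-4 M.

6.1 × 10^-4 M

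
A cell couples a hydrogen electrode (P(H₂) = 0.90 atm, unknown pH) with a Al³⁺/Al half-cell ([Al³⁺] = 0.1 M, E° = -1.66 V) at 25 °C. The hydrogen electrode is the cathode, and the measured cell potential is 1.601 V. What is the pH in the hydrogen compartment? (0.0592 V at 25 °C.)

E°_cell = 1.66 V and n = 6.
log Q = n(E° − E)/0.0592 = 6×(1.66 − 1.601)/0.0592 = 5.980.
With Q = [Al³⁺]^2·P(H₂)^3 / [H⁺]^6, solving for [H⁺] gives log[H⁺] = -1.353, so pH = 1.35.

pH = 1.35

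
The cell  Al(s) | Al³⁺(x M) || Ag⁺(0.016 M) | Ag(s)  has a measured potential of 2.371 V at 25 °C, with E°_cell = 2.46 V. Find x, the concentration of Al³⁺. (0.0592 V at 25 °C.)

From the Nernst equation, log Q = n(E° − E)/0.0592 = 3(2.46 − 2.371)/0.0592 = 4.510, so Q = 3.24 × 10^4.
With Q = [Al³⁺]/[Ag⁺]^3 and the known concentrations, [Al³⁺] in the numerator gives [Al³⁺] = 0.13 M.

0.13 M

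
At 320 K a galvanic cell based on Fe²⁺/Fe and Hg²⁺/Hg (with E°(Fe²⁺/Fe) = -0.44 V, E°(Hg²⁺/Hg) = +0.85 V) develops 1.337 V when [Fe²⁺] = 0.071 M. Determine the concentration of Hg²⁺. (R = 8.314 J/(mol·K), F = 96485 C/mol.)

From the Nernst equation, ln Q = nF(E° − E)/RT = 2×96485×(1.29 − 1.337)/(8.314×320) = -3.409, so Q = 0.0331.
With Q = [Fe²⁺]/[Hg²⁺] and the known concentrations, [Hg²⁺] in the denominator gives [Hg²⁺] = 2.1 M.

2.1 M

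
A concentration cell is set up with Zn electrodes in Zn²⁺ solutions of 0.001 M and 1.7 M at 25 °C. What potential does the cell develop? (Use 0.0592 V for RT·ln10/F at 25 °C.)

0.096 V

Both half-cells are Zn²⁺/Zn, so E°_cell = 0. The concentrated side is the cathode; the cell reaction moves Zn²⁺ from high to low concentration with n = 2.
Q = [Zn²⁺]_dilute/[Zn²⁺]_conc = 0.001/1.7 = 5.88 × 10^-4.
E = 0 − (0.0592/2) log Q = −(0.0592/2)(-3.230) = 0.0956 V.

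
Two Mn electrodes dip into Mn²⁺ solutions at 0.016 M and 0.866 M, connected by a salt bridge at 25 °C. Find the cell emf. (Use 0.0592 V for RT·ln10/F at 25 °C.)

Both half-cells are Mn²⁺/Mn, so E°_cell = 0. The concentrated side is the cathode; the cell reaction moves Mn²⁺ from high to low concentration with n = 2.
Q = [Mn²⁺]_dilute/[Mn²⁺]_conc = 0.016/0.866 = 0.0185.
E = 0 − (0.0592/2) log Q = −(0.0592/2)(-1.733) = 0.0513 V.

0.051 V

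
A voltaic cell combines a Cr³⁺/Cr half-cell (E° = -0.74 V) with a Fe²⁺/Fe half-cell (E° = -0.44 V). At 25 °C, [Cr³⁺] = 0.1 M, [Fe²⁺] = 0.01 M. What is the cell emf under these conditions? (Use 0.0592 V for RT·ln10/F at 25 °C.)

The Fe²⁺/Fe couple has the higher reduction potential and acts as the cathode, so E°_cell = -0.44 − (-0.74) = 0.30 V.
Balancing electrons gives n = 6; the reaction quotient is Q = [Cr³⁺]^2/[Fe²⁺]^3 = 1 × 10^4.
At 25 °C, E = E° − (0.0592/n) log Q = 0.30 − (0.0592/6)(4.000) = 0.300 − 0.039 = 0.261 V.

0.261 V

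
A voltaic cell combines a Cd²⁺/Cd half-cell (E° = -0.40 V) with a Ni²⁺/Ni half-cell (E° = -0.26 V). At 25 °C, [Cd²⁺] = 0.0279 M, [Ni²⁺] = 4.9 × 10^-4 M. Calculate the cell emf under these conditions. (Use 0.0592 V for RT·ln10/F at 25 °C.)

0.088 V

The Ni²⁺/Ni couple has the higher reduction potential and acts as the cathode, so E°_cell = -0.26 − (-0.40) = 0.14 V.
Balancing electrons gives n = 2; the reaction quotient is Q = [Cd²⁺]/[Ni²⁺] = 56.9.
At 25 °C, E = E° − (0.0592/n) log Q = 0.14 − (0.0592/2)(1.755) = 0.140 − 0.052 = 0.088 V.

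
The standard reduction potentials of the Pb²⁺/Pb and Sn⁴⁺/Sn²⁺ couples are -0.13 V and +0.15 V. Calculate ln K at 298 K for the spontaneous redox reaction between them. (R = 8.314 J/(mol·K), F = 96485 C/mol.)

E°_cell = +0.15 − (-0.13) = 0.28 V, with n = 2 electrons transferred.
At equilibrium E = 0, so the Nernst equation gives ln K = nFE°/RT = (2)(96485)(0.28)/((8.314)(298)) = 21.81.

ln K = 21.8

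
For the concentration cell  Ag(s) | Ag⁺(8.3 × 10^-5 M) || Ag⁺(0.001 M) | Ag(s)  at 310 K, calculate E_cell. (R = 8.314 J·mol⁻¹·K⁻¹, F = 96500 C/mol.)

0.066 V

Both half-cells are Ag⁺/Ag, so E°_cell = 0. The concentrated side is the cathode; the cell reaction moves Ag⁺ from high to low concentration with n = 1.
Q = [Ag⁺]_dilute/[Ag⁺]_conc = 8.3 × 10^-5/0.001 = 0.0830.
E = 0 − (RT/nF) ln Q = −((8.314×310)/(1×96500))(-2.489) = 0.0665 V.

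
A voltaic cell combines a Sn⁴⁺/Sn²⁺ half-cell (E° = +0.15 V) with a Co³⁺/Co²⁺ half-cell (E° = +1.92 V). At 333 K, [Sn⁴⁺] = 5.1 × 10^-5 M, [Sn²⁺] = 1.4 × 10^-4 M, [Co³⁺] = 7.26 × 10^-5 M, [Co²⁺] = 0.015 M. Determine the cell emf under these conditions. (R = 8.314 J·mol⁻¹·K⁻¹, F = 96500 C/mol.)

1.63 V

The Co³⁺/Co²⁺ couple has the higher reduction potential and acts as the cathode, so E°_cell = +1.92 − (+0.15) = 1.77 V.
Balancing electrons gives n = 2; the reaction quotient is Q = [Sn⁴⁺]·[Co²⁺]^2/([Sn²⁺]·[Co³⁺]^2) = 1.56 × 10^4.
E = E° − (RT/nF) ln Q = 1.77 − (8.314×333)/(2×96500) × (9.652) = 1.770 − 0.138 = 1.632 V.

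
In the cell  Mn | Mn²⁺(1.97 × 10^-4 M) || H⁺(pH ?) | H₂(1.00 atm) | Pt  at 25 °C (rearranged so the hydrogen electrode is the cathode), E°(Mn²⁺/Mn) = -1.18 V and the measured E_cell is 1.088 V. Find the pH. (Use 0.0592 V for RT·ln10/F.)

pH = 3.41

E°_cell = 1.18 V and n = 2.
log Q = n(E° − E)/0.0592 = 2×(1.18 − 1.088)/0.0592 = 3.108.
With Q = [Mn²⁺]·P(H₂) / [H⁺]^2, solving for [H⁺] gives log[H⁺] = -3.407, so pH = 3.41.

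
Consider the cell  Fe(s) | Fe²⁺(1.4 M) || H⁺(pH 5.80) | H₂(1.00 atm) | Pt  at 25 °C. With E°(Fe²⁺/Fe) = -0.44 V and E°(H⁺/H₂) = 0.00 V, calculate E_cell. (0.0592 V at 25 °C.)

0.092 V

The hydrogen couple is the cathode, so E°_cell = 0.44 V; n = 2.
[H⁺] = 10^(−5.80) = 1.6 × 10^-6 M, and Q = [Fe²⁺]·P(H₂) / [H⁺]^2 = 5.57 × 10^11.
E = E° − (0.0592/2) log Q = 0.44 − (0.0592/2)(11.746) = 0.092 V.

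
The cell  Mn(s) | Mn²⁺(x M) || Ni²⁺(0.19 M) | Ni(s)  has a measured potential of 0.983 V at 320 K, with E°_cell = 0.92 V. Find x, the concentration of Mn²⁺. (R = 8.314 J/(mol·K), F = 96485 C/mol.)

0.002 M

From the Nernst equation, ln Q = nF(E° − E)/RT = 2×96485×(0.92 − 0.983)/(8.314×320) = -4.570, so Q = 0.0104.
With Q = [Mn²⁺]/[Ni²⁺] and the known concentrations, [Mn²⁺] in the numerator gives [Mn²⁺] = 0.002 M.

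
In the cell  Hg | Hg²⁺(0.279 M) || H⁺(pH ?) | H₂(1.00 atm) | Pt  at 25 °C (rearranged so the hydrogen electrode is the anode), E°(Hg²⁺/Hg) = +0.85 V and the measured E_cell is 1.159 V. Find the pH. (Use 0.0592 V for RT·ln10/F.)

E°_cell = 0.85 V and n = 2.
log Q = n(E° − E)/0.0592 = 2×(0.85 − 1.159)/0.0592 = -10.439.
With Q = [H⁺]^2 / ([Hg²⁺]·P(H₂)), solving for [H⁺] gives log[H⁺] = -5.497, so pH = 5.50.

pH = 5.50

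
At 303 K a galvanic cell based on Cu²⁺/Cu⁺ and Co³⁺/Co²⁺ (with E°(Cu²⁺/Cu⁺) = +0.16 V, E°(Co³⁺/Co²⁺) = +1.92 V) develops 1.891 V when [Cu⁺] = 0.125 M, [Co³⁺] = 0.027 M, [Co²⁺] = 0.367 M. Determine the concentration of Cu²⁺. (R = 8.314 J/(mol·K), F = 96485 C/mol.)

From the Nernst equation, ln Q = nF(E° − E)/RT = 1×96485×(1.76 − 1.891)/(8.314×303) = -5.017, so Q = 0.00662.
With Q = [Cu²⁺]·[Co²⁺]/([Cu⁺]·[Co³⁺]) and the known concentrations, [Cu²⁺] in the numerator gives [Cu²⁺] = 6.1 × 10^-5 M.

6.1 × 10^-5 M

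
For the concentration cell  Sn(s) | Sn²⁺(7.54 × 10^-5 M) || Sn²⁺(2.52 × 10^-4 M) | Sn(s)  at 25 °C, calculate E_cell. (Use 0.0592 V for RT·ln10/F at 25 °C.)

0.016 V

Both half-cells are Sn²⁺/Sn, so E°_cell = 0. The concentrated side is the cathode; the cell reaction moves Sn²⁺ from high to low concentration with n = 2.
Q = [Sn²⁺]_dilute/[Sn²⁺]_conc = 7.54 × 10^-5/2.52 × 10^-4 = 0.299.
E = 0 − (0.0592/2) log Q = −(0.0592/2)(-0.524) = 0.0155 V.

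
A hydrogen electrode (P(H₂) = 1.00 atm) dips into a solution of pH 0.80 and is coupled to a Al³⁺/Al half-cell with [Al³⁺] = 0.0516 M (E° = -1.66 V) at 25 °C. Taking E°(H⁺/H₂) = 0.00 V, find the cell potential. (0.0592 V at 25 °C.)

The hydrogen couple is the cathode, so E°_cell = 1.66 V; n = 6.
[H⁺] = 10^(−0.80) = 0.16 M, and Q = [Al³⁺]^2·P(H₂)^3 / [H⁺]^6 = 168.
E = E° − (0.0592/6) log Q = 1.66 − (0.0592/6)(2.225) = 1.638 V.

1.64 V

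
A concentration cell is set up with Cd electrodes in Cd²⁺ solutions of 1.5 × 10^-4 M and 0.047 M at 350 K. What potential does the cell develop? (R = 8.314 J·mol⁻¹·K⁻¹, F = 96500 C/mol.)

0.087 V

Both half-cells are Cd²⁺/Cd, so E°_cell = 0. The concentrated side is the cathode; the cell reaction moves Cd²⁺ from high to low concentration with n = 2.
Q = [Cd²⁺]_dilute/[Cd²⁺]_conc = 1.5 × 10^-4/0.047 = 0.00319.
E = 0 − (RT/nF) ln Q = −((8.314×350)/(2×96500))(-5.747) = 0.0866 V.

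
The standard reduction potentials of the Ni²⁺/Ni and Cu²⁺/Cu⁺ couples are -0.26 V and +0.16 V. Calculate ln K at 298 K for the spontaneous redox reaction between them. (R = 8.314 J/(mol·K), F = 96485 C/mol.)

E°_cell = +0.16 − (-0.26) = 0.42 V, with n = 2 electrons transferred.
At equilibrium E = 0, so the Nernst equation gives ln K = nFE°/RT = (2)(96485)(0.42)/((8.314)(298)) = 32.71.

ln K = 32.7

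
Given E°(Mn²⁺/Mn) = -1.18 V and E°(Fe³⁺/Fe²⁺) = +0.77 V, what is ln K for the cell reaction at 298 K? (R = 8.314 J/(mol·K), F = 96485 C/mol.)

E°_cell = +0.77 − (-1.18) = 1.95 V, with n = 2 electrons transferred.
At equilibrium E = 0, so the Nernst equation gives ln K = nFE°/RT = (2)(96485)(1.95)/((8.314)(298)) = 151.88.

ln K = 151.9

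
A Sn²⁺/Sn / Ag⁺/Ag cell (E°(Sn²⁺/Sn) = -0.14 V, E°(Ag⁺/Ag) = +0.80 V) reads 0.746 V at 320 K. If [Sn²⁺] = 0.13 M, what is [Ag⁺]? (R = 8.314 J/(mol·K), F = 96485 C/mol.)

3.2 × 10^-4 M

From the Nernst equation, ln Q = nF(E° − E)/RT = 2×96485×(0.94 − 0.746)/(8.314×320) = 14.071, so Q = 1.29 × 10^6.
With Q = [Sn²⁺]/[Ag⁺]^2 and the known concentrations, [Ag⁺]^2 in the denominator gives [Ag⁺] = 3.2 × 10^-4 M.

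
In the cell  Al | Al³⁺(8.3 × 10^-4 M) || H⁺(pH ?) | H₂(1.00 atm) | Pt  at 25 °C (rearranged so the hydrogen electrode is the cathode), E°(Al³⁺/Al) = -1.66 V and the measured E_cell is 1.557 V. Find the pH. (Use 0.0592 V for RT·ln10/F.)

pH = 2.77

E°_cell = 1.66 V and n = 6.
log Q = n(E° − E)/0.0592 = 6×(1.66 − 1.557)/0.0592 = 10.439.
With Q = [Al³⁺]^2·P(H₂)^3 / [H⁺]^6, solving for [H⁺] gives log[H⁺] = -2.767, so pH = 2.77.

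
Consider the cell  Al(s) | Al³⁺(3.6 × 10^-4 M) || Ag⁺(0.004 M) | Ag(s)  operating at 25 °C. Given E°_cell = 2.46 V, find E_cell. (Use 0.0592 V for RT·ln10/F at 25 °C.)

2.39 V

Balancing electrons gives n = 3; the reaction quotient is Q = [Al³⁺]/[Ag⁺]^3 = 5620.
At 25 °C, E = E° − (0.0592/n) log Q = 2.46 − (0.0592/3)(3.750) = 2.460 − 0.074 = 2.386 V.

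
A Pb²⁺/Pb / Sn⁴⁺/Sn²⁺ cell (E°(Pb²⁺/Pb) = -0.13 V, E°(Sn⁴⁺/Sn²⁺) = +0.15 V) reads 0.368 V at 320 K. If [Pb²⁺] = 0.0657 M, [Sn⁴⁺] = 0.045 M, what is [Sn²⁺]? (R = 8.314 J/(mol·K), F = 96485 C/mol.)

From the Nernst equation, ln Q = nF(E° − E)/RT = 2×96485×(0.28 − 0.368)/(8.314×320) = -6.383, so Q = 0.00169.
With Q = [Pb²⁺]·[Sn²⁺]/[Sn⁴⁺] and the known concentrations, [Sn²⁺] in the numerator gives [Sn²⁺] = 0.0012 M.

0.0012 M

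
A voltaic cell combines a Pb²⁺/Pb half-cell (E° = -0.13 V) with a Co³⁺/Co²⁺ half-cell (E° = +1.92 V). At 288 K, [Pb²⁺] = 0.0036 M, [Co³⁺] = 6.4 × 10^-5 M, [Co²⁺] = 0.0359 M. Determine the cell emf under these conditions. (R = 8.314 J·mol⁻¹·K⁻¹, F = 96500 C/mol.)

The Co³⁺/Co²⁺ couple has the higher reduction potential and acts as the cathode, so E°_cell = +1.92 − (-0.13) = 2.05 V.
Balancing electrons gives n = 2; the reaction quotient is Q = [Pb²⁺]·[Co²⁺]^2/[Co³⁺]^2 = 1130.
E = E° − (RT/nF) ln Q = 2.05 − (8.314×288)/(2×96500) × (7.032) = 2.050 − 0.087 = 1.963 V.

1.96 V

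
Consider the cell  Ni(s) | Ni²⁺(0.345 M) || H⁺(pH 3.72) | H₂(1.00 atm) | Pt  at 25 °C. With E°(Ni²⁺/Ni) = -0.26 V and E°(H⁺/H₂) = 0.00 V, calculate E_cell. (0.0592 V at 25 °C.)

0.053 V

The hydrogen couple is the cathode, so E°_cell = 0.26 V; n = 2.
[H⁺] = 10^(−3.72) = 1.9 × 10^-4 M, and Q = [Ni²⁺]·P(H₂) / [H⁺]^2 = 9.5 × 10^6.
E = E° − (0.0592/2) log Q = 0.26 − (0.0592/2)(6.978) = 0.053 V.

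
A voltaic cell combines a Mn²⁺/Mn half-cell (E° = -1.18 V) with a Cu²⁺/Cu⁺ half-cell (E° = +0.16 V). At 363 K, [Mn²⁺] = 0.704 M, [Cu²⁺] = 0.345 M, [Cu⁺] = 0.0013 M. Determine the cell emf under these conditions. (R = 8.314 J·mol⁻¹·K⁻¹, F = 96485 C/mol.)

The Cu²⁺/Cu⁺ couple has the higher reduction potential and acts as the cathode, so E°_cell = +0.16 − (-1.18) = 1.34 V.
Balancing electrons gives n = 2; the reaction quotient is Q = [Mn²⁺]·[Cu⁺]^2/[Cu²⁺]^2 = 1 × 10^-5.
E = E° − (RT/nF) ln Q = 1.34 − (8.314×363)/(2×96485) × (-11.513) = 1.340 + 0.180 = 1.520 V.

1.52 V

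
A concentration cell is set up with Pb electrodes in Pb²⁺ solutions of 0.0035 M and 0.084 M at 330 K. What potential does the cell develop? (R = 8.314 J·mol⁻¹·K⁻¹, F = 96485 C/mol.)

0.045 V

Both half-cells are Pb²⁺/Pb, so E°_cell = 0. The concentrated side is the cathode; the cell reaction moves Pb²⁺ from high to low concentration with n = 2.
Q = [Pb²⁺]_dilute/[Pb²⁺]_conc = 0.0035/0.084 = 0.0417.
E = 0 − (RT/nF) ln Q = −((8.314×330)/(2×96485))(-3.178) = 0.0452 V.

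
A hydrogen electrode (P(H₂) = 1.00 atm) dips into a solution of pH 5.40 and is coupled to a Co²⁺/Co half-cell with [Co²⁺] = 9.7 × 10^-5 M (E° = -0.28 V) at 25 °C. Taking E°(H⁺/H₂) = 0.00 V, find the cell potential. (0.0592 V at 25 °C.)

0.079 V

The hydrogen couple is the cathode, so E°_cell = 0.28 V; n = 2.
[H⁺] = 10^(−5.40) = 4 × 10^-6 M, and Q = [Co²⁺]·P(H₂) / [H⁺]^2 = 6.12 × 10^6.
E = E° − (0.0592/2) log Q = 0.28 − (0.0592/2)(6.787) = 0.079 V.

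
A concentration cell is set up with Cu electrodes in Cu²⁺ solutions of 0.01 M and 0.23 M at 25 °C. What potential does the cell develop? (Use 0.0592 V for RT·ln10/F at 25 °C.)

Both half-cells are Cu²⁺/Cu, so E°_cell = 0. The concentrated side is the cathode; the cell reaction moves Cu²⁺ from high to low concentration with n = 2.
Q = [Cu²⁺]_dilute/[Cu²⁺]_conc = 0.01/0.23 = 0.0435.
E = 0 − (0.0592/2) log Q = −(0.0592/2)(-1.362) = 0.0403 V.

0.040 V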